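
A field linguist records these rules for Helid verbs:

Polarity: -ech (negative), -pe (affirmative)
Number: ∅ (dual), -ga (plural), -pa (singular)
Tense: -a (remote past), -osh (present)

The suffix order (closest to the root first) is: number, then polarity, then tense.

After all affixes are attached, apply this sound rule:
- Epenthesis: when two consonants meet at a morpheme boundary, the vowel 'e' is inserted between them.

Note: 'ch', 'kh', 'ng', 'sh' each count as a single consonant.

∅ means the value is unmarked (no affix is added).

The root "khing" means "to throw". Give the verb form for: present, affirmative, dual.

number = dual: zero marking, form stays khing.
Attach polarity affirmative -pe → khingpe.
Attach tense present -osh → khingpeosh.
Apply epenthesis: khingpeosh → khingepeosh.

khingepeosh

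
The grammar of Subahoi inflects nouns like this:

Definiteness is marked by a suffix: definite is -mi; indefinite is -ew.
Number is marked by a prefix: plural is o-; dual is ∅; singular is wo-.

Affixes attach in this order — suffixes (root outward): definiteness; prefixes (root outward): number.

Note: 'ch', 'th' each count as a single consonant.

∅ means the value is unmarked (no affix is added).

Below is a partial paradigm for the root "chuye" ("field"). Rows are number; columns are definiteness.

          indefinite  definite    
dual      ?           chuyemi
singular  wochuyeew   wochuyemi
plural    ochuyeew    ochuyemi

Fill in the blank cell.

chuyeew

Attach definiteness indefinite -ew → chuyeew.
number = dual: zero marking, form stays chuyeew.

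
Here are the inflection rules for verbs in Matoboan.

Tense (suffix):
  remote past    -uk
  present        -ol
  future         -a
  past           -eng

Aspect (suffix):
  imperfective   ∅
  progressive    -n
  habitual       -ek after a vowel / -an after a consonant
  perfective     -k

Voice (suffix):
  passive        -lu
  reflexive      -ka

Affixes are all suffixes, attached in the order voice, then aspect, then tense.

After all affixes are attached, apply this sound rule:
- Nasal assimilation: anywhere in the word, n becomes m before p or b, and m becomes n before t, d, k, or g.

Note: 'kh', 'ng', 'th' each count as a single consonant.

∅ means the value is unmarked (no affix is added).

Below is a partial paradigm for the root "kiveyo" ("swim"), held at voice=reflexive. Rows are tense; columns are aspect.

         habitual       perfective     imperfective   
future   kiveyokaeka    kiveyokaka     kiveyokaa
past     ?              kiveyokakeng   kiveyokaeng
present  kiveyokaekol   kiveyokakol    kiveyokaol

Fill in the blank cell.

kiveyokaekeng

Attach voice reflexive -ka → kiveyoka.
Attach aspect habitual -ek (after vowel 'a') → kiveyokaek.
Attach tense past -eng → kiveyokaekeng.
Nasal assimilation: no change.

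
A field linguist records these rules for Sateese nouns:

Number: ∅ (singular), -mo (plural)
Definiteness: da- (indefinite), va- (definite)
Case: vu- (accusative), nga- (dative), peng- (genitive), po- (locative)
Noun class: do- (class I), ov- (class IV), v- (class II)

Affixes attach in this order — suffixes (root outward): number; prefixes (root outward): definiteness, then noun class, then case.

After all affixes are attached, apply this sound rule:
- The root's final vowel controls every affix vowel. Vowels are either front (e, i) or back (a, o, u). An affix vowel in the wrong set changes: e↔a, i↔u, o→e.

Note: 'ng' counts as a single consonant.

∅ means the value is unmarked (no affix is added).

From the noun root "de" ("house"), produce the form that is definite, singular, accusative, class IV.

Attach definiteness definite va- → vade.
Attach noun class class IV ov- → ovvade.
number = singular: zero marking, form stays ovvade.
Attach case accusative vu- → vuovvade.
Apply vowel harmony: vuovvade → vievvede.

vievvede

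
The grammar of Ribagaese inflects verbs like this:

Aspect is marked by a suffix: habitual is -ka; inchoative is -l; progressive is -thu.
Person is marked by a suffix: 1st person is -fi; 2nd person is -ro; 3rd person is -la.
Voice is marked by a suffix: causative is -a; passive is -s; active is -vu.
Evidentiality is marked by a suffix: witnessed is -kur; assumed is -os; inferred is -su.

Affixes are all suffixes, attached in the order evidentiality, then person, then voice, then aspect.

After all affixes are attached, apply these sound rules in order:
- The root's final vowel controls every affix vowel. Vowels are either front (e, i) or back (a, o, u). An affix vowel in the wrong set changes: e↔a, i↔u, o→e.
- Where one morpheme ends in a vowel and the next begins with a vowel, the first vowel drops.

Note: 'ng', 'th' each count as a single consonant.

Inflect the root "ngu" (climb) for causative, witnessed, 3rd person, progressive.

Attach evidentiality witnessed -kur → ngukur.
Attach person 3rd person -la → ngukurla.
Attach voice causative -a → ngukurlaa.
Attach aspect progressive -thu → ngukurlaathu.
Vowel harmony: no change.
Apply vowel deletion: ngukurlaathu → ngukurlathu.

ngukurlathu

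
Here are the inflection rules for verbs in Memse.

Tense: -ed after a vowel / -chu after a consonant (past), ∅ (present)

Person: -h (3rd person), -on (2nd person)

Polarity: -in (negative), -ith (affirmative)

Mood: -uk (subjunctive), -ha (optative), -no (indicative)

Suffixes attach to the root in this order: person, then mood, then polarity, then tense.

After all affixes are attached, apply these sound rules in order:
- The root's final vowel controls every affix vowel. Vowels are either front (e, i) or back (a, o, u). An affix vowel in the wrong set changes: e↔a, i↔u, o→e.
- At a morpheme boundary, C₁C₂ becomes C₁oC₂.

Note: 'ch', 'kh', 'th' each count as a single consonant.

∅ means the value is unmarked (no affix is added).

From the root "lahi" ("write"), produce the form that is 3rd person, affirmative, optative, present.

lahihoheith

Attach person 3rd person -h → lahih.
Attach mood optative -ha → lahihha.
Attach polarity affirmative -ith → lahihhaith.
tense = present: zero marking, form stays lahihhaith.
Apply vowel harmony: lahihhaith → lahihheith.
Apply epenthesis: lahihheith → lahihoheith.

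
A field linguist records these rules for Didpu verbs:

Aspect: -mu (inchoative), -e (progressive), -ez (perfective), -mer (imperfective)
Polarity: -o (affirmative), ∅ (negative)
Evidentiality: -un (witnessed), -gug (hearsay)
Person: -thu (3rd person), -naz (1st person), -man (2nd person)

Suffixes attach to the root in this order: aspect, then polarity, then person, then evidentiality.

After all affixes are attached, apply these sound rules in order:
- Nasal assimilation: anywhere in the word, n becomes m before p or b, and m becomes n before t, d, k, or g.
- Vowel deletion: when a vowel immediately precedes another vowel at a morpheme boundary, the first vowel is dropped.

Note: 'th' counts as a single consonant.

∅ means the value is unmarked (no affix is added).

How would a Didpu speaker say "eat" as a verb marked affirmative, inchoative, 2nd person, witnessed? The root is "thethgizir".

thethgizirmomanun

Attach aspect inchoative -mu → thethgizirmu.
Attach polarity affirmative -o → thethgizirmuo.
Attach person 2nd person -man → thethgizirmuoman.
Attach evidentiality witnessed -un → thethgizirmuomanun.
Nasal assimilation: no change.
Apply vowel deletion: thethgizirmuomanun → thethgizirmomanun.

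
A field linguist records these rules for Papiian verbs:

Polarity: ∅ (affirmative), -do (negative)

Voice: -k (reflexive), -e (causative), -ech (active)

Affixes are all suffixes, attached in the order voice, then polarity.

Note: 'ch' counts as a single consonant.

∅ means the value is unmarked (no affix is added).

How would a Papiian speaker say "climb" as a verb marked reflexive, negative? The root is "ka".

kakdo

Attach voice reflexive -k → kak.
Attach polarity negative -do → kakdo.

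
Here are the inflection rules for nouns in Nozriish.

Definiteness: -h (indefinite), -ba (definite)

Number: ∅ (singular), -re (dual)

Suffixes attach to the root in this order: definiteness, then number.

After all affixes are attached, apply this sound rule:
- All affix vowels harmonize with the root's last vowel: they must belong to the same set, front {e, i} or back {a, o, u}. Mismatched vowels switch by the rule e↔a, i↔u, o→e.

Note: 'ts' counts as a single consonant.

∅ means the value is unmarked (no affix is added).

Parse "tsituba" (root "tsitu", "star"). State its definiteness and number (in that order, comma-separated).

Segment: tsitu-ba.
definiteness: -ba → definite.
number: ∅ → singular.

definite, singular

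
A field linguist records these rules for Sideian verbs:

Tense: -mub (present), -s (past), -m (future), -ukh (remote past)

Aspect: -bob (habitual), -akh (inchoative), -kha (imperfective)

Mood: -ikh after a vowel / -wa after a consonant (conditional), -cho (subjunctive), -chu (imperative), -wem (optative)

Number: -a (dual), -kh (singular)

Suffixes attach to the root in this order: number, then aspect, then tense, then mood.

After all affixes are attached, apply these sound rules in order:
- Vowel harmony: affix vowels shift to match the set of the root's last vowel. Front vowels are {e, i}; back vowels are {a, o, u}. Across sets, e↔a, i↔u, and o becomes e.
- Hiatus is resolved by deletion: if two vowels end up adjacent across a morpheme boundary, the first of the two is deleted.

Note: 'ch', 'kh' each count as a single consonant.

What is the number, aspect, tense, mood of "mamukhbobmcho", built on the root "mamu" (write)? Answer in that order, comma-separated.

singular, habitual, future, subjunctive

Segment: mamu-kh-bob-m-cho.
number: -kh → singular.
aspect: -bob → habitual.
tense: -m → future.
mood: -cho → subjunctive.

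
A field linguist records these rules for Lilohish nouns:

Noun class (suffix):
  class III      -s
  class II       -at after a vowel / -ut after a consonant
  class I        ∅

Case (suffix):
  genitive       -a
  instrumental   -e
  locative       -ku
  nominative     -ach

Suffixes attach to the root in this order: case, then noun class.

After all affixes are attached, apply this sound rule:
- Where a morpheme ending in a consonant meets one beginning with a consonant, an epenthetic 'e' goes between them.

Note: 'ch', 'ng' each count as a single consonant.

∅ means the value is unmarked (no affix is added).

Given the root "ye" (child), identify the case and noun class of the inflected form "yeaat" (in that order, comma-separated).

genitive, class II

Segment: ye-a-at.
case: -a → genitive.
noun class: -at/ut → class II.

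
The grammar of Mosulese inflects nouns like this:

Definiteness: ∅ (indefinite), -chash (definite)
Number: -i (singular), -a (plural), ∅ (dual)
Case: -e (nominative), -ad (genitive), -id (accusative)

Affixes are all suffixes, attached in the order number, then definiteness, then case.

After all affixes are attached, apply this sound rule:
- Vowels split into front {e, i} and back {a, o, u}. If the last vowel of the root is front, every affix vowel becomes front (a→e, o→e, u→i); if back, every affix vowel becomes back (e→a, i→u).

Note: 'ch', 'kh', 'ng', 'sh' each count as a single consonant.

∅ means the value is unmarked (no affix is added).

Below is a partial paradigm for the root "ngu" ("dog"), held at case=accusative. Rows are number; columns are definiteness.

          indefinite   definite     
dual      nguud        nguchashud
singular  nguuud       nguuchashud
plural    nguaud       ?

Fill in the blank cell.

Attach number plural -a → ngua.
Attach definiteness definite -chash → nguachash.
Attach case accusative -id → nguachashid.
Apply vowel harmony: nguachashid → nguachashud.

nguachashud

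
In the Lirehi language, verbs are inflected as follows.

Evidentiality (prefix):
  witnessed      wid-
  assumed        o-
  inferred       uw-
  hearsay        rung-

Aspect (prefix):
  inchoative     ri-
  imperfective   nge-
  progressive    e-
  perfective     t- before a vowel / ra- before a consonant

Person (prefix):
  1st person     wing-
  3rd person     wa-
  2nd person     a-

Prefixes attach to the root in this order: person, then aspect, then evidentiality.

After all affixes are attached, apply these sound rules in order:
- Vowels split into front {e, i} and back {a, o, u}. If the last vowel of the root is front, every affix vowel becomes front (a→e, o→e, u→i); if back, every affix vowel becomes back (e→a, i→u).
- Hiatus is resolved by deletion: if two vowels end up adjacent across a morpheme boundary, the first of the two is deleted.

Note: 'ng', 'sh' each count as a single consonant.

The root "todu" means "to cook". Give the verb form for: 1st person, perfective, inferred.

uwrawungtodu

Attach person 1st person wing- → wingtodu.
Attach aspect perfective ra- (before consonant 'w') → rawingtodu.
Attach evidentiality inferred uw- → uwrawingtodu.
Apply vowel harmony: uwrawingtodu → uwrawungtodu.
Vowel deletion: no change.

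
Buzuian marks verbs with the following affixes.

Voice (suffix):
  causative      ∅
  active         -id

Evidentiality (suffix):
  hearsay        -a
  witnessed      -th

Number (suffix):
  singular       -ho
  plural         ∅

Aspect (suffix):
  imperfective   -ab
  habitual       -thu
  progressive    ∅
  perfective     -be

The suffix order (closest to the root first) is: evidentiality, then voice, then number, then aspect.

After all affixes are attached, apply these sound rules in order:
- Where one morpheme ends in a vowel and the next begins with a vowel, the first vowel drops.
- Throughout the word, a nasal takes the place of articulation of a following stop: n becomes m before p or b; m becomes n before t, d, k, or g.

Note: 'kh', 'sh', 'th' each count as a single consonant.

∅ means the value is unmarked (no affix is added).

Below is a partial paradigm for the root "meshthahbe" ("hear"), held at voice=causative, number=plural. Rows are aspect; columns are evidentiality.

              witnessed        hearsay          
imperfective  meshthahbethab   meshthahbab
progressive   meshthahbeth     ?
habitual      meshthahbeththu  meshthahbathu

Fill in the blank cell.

meshthahba

Attach evidentiality hearsay -a → meshthahbea.
voice = causative: zero marking, form stays meshthahbea.
number = plural: zero marking, form stays meshthahbea.
aspect = progressive: zero marking, form stays meshthahbea.
Apply vowel deletion: meshthahbea → meshthahba.
Nasal assimilation: no change.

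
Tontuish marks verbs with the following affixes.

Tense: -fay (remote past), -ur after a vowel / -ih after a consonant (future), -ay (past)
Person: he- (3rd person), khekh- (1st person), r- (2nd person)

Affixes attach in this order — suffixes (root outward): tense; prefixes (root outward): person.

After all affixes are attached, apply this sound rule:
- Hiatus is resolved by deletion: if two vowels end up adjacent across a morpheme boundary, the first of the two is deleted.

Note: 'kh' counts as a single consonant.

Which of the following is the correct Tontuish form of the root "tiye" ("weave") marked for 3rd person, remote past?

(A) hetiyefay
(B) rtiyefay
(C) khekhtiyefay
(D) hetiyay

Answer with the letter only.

A

Attach person 3rd person he- → hetiye.
Attach tense remote past -fay → hetiyefay.
Vowel deletion: no change.
So the correct form is hetiyefay, option (A).
(B) rtiyefay is wrong: it uses 2nd person instead of 3rd person for person.
(C) khekhtiyefay is wrong: it uses 1st person instead of 3rd person for person.
(D) hetiyay is wrong: it uses past instead of remote past for tense.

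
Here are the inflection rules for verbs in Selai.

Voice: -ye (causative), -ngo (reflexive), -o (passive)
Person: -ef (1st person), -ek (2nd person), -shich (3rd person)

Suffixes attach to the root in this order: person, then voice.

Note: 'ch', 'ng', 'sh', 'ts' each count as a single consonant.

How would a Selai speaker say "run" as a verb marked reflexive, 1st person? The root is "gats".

Attach person 1st person -ef → gatsef.
Attach voice reflexive -ngo → gatsefngo.

gatsefngo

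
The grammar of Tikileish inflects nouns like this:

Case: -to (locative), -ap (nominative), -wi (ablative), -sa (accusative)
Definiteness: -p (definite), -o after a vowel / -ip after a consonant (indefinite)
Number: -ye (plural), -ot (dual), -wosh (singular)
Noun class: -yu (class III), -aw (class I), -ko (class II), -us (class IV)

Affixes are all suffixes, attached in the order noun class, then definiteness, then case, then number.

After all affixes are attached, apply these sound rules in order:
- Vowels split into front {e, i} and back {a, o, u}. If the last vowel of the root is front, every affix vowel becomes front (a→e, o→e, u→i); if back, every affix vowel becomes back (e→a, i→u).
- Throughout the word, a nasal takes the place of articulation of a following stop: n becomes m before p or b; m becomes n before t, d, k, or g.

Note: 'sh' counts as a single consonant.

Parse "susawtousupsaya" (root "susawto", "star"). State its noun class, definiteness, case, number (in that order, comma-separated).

class IV, indefinite, accusative, plural

Segment: susawto-us-ip-sa-ye.
noun class: -us → class IV.
definiteness: -o/ip → indefinite.
case: -sa → accusative.
number: -ye → plural.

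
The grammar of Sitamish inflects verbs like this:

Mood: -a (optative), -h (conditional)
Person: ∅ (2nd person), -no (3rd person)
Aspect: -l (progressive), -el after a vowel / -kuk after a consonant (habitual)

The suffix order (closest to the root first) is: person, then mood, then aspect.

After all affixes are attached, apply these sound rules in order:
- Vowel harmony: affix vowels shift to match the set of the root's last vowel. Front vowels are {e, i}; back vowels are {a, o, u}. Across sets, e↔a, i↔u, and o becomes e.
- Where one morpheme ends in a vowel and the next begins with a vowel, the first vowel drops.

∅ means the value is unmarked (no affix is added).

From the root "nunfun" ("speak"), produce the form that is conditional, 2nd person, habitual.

person = 2nd person: zero marking, form stays nunfun.
Attach mood conditional -h → nunfunh.
Attach aspect habitual -kuk (after consonant 'h') → nunfunhkuk.
Vowel harmony: no change.
Vowel deletion: no change.

nunfunhkuk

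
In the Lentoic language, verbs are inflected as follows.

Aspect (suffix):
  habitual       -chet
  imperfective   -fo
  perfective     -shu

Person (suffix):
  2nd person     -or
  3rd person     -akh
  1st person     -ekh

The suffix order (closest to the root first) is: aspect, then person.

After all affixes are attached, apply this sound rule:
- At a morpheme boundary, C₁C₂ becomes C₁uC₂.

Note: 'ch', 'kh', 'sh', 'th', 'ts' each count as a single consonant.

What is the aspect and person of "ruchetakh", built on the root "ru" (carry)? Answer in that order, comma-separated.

habitual, 3rd person

Segment: ru-chet-akh.
aspect: -chet → habitual.
person: -akh → 3rd person.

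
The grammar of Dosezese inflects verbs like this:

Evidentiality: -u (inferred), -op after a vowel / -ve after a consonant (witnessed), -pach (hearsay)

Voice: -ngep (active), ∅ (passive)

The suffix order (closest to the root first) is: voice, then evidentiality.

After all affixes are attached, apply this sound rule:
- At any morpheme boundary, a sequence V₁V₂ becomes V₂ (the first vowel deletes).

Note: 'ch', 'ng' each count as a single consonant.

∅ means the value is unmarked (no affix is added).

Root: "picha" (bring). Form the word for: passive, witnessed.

pichop

voice = passive: zero marking, form stays picha.
Attach evidentiality witnessed -op (after vowel 'a') → pichaop.
Apply vowel deletion: pichaop → pichop.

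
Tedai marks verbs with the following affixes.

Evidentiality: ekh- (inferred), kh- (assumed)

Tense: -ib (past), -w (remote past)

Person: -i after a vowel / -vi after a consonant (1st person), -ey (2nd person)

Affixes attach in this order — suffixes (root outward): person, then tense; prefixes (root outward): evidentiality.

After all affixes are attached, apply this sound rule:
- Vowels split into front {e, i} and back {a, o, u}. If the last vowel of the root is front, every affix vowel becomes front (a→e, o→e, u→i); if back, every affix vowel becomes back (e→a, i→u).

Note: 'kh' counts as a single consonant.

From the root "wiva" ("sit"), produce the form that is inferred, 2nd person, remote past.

akhwivaayw

Attach evidentiality inferred ekh- → ekhwiva.
Attach person 2nd person -ey → ekhwivaey.
Attach tense remote past -w → ekhwivaeyw.
Apply vowel harmony: ekhwivaeyw → akhwivaayw.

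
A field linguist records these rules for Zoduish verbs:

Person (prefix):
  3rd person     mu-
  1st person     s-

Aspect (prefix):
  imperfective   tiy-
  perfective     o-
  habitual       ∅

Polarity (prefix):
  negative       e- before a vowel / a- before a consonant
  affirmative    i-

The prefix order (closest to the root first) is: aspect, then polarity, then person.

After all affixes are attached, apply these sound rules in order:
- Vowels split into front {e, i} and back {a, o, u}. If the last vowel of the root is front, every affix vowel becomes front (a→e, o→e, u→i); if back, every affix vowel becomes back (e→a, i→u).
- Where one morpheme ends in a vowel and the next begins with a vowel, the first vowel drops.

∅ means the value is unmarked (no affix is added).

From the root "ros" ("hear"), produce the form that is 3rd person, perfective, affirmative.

Attach aspect perfective o- → oros.
Attach polarity affirmative i- → ioros.
Attach person 3rd person mu- → muioros.
Apply vowel harmony: muioros → muuoros.
Apply vowel deletion: muuoros → moros.

moros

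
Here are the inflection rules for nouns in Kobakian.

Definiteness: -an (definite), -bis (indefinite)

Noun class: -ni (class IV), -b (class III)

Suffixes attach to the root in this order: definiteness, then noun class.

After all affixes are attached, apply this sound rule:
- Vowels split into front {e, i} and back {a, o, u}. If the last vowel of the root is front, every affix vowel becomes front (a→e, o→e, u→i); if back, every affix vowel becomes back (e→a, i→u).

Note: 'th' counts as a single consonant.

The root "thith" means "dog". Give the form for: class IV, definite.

Attach definiteness definite -an → thithan.
Attach noun class class IV -ni → thithanni.
Apply vowel harmony: thithanni → thithenni.

thithenni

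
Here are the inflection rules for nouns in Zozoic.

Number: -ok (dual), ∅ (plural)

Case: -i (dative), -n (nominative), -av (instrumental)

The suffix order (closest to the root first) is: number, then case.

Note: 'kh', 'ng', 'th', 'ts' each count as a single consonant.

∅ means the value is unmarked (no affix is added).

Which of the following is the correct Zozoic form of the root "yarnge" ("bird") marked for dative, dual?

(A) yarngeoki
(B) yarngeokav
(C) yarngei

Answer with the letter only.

A

Attach number dual -ok → yarngeok.
Attach case dative -i → yarngeoki.
So the correct form is yarngeoki, option (A).
(B) yarngeokav is wrong: it uses instrumental instead of dative for case.
(C) yarngei is wrong: it uses plural instead of dual for number.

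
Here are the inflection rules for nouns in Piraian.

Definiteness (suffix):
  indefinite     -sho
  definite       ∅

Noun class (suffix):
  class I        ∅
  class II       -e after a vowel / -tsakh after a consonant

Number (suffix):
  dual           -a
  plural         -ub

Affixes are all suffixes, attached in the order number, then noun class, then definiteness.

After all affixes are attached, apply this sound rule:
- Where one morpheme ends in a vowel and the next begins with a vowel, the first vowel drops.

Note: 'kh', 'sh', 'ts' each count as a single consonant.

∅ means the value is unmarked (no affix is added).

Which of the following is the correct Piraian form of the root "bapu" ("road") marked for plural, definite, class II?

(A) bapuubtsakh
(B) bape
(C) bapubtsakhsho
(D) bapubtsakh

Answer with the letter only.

Attach number plural -ub → bapuub.
Attach noun class class II -tsakh (after consonant 'b') → bapuubtsakh.
definiteness = definite: zero marking, form stays bapuubtsakh.
Apply vowel deletion: bapuubtsakh → bapubtsakh.
So the correct form is bapubtsakh, option (D).
(C) bapubtsakhsho is wrong: it uses indefinite instead of definite for definiteness.
(A) bapuubtsakh is wrong: it fails to apply the sound rule(s).
(B) bape is wrong: it uses dual instead of plural for number.

D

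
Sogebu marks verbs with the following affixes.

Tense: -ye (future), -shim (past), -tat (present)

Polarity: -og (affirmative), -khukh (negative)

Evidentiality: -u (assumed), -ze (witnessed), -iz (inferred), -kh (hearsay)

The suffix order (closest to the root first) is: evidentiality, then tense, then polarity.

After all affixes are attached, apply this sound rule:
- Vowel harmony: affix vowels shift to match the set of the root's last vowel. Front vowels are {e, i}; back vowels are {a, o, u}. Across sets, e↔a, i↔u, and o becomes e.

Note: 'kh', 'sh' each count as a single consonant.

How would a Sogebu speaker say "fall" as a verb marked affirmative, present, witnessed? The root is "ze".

Attach evidentiality witnessed -ze → zeze.
Attach tense present -tat → zezetat.
Attach polarity affirmative -og → zezetatog.
Apply vowel harmony: zezetatog → zezeteteg.

zezeteteg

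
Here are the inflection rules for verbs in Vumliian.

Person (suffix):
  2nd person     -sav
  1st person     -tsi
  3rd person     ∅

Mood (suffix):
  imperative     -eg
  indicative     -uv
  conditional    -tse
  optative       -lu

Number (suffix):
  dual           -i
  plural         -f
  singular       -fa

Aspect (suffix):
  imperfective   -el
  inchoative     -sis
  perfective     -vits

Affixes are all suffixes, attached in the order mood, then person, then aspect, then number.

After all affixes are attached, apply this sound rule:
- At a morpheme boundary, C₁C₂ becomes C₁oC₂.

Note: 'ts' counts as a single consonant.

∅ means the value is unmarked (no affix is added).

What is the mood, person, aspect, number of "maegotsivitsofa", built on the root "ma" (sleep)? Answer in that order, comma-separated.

Segment: ma-eg-tsi-vits-fa.
mood: -eg → imperative.
person: -tsi → 1st person.
aspect: -vits → perfective.
number: -fa → singular.

imperative, 1st person, perfective, singular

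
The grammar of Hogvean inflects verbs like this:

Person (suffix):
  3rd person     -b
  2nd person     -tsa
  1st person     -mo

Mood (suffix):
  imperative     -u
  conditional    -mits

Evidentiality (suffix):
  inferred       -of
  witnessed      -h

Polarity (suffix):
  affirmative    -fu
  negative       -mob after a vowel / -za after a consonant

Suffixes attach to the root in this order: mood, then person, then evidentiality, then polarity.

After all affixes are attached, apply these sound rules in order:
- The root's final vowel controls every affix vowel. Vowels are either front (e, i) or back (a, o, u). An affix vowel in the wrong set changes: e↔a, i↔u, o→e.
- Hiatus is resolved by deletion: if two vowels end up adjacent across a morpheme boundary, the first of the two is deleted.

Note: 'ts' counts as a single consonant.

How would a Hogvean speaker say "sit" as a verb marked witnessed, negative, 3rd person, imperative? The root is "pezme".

Attach mood imperative -u → pezmeu.
Attach person 3rd person -b → pezmeub.
Attach evidentiality witnessed -h → pezmeubh.
Attach polarity negative -za (after consonant 'h') → pezmeubhza.
Apply vowel harmony: pezmeubhza → pezmeibhze.
Apply vowel deletion: pezmeibhze → pezmibhze.

pezmibhze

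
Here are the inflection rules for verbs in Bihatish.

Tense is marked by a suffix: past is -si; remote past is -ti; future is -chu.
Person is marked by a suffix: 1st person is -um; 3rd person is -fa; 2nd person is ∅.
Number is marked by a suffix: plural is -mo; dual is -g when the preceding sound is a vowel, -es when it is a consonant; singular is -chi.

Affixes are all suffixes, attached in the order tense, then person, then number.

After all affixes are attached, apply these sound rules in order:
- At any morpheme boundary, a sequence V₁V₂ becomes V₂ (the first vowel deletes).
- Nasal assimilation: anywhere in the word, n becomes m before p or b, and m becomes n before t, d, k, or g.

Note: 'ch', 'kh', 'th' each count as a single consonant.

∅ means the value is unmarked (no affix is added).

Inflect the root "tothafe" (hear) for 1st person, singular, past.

tothafesumchi

Attach tense past -si → tothafesi.
Attach person 1st person -um → tothafesium.
Attach number singular -chi → tothafesiumchi.
Apply vowel deletion: tothafesiumchi → tothafesumchi.
Nasal assimilation: no change.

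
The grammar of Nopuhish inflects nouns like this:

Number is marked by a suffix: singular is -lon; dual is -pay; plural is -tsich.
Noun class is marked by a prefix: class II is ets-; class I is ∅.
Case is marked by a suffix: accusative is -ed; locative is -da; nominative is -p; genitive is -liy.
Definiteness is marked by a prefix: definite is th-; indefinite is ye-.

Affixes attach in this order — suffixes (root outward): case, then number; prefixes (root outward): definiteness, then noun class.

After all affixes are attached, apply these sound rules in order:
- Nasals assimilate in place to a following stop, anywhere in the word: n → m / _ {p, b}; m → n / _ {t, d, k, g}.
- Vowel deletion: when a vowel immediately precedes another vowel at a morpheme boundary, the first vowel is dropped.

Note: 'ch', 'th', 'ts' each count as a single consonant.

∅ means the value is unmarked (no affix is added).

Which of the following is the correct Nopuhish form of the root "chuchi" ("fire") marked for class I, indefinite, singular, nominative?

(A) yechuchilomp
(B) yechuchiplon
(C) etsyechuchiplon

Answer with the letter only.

B

Attach case nominative -p → chuchip.
Attach number singular -lon → chuchiplon.
Attach definiteness indefinite ye- → yechuchiplon.
noun class = class I: zero marking, form stays yechuchiplon.
Nasal assimilation: no change.
Vowel deletion: no change.
So the correct form is yechuchiplon, option (B).
(C) etsyechuchiplon is wrong: it uses class II instead of class I for noun class.
(A) yechuchilomp is wrong: it has the affixes in the wrong order.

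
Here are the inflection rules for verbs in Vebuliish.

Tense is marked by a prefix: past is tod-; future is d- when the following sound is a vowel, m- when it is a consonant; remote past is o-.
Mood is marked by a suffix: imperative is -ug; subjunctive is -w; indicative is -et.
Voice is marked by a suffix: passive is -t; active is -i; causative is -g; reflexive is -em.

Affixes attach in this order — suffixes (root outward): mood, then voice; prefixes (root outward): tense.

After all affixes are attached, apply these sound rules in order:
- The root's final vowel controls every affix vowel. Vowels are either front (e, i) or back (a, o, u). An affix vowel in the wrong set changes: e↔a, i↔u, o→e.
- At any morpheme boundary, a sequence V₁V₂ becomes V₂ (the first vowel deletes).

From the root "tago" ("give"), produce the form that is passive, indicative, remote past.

Attach tense remote past o- → otago.
Attach mood indicative -et → otagoet.
Attach voice passive -t → otagoett.
Apply vowel harmony: otagoett → otagoatt.
Apply vowel deletion: otagoatt → otagatt.

otagatt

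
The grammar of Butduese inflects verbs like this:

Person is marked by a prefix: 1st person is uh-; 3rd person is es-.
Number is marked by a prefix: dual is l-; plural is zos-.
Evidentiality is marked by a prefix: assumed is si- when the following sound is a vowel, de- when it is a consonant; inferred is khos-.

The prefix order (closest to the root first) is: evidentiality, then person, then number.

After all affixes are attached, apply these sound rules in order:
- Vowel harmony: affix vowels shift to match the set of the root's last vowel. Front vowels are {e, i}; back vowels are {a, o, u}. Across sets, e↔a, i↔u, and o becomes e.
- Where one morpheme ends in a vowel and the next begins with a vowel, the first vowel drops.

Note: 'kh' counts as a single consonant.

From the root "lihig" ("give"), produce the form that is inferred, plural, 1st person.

Attach evidentiality inferred khos- → khoslihig.
Attach person 1st person uh- → uhkhoslihig.
Attach number plural zos- → zosuhkhoslihig.
Apply vowel harmony: zosuhkhoslihig → zesihkheslihig.
Vowel deletion: no change.

zesihkheslihig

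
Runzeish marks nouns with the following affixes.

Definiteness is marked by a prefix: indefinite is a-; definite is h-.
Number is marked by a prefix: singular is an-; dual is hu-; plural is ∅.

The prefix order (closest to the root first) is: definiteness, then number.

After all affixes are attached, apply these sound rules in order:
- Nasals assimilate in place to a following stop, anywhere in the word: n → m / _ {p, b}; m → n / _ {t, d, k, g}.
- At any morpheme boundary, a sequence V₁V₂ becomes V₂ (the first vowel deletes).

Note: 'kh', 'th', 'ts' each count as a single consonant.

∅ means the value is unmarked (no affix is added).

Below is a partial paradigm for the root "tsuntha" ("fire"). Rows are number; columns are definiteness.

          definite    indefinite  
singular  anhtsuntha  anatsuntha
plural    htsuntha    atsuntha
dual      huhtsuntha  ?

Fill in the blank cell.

Attach definiteness indefinite a- → atsuntha.
Attach number dual hu- → huatsuntha.
Nasal assimilation: no change.
Apply vowel deletion: huatsuntha → hatsuntha.

hatsuntha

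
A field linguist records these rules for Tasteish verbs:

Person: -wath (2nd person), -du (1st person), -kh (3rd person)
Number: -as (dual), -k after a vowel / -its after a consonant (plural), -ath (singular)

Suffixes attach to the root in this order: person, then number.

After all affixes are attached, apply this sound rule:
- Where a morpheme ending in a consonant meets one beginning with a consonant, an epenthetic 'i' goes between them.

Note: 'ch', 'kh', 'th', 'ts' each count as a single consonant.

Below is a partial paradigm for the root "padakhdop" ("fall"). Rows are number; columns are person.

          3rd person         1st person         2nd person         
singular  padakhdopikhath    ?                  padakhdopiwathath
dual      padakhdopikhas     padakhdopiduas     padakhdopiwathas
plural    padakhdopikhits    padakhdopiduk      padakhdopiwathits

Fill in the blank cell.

Attach person 1st person -du → padakhdopdu.
Attach number singular -ath → padakhdopduath.
Apply epenthesis: padakhdopduath → padakhdopiduath.

padakhdopiduath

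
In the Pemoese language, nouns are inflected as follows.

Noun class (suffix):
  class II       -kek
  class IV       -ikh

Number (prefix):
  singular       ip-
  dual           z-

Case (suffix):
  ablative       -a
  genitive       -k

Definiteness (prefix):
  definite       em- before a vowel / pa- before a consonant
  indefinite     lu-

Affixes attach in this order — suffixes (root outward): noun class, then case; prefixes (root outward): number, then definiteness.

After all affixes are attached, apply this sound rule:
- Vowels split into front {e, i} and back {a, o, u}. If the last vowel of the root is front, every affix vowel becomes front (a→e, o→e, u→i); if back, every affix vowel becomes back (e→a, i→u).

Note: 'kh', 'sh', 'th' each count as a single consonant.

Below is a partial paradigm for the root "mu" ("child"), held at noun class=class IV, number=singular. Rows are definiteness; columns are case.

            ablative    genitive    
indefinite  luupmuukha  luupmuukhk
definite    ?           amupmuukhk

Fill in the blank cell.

Attach noun class class IV -ikh → muikh.
Attach number singular ip- → ipmuikh.
Attach case ablative -a → ipmuikha.
Attach definiteness definite em- (before vowel 'i') → emipmuikha.
Apply vowel harmony: emipmuikha → amupmuukha.

amupmuukha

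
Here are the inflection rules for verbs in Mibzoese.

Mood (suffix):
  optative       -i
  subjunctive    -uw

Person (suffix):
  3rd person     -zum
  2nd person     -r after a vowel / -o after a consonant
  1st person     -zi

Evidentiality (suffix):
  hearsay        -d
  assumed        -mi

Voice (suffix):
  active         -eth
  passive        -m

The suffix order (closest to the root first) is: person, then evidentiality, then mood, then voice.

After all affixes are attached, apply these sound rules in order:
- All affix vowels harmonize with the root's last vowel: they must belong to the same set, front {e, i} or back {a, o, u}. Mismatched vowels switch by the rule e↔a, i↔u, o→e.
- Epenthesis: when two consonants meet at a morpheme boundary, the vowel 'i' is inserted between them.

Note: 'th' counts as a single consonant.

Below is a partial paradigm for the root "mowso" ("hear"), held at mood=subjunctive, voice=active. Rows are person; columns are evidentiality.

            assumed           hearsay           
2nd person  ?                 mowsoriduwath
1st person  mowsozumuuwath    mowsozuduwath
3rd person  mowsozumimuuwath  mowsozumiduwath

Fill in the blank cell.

mowsorimuuwath

Attach person 2nd person -r (after vowel 'o') → mowsor.
Attach evidentiality assumed -mi → mowsormi.
Attach mood subjunctive -uw → mowsormiuw.
Attach voice active -eth → mowsormiuweth.
Apply vowel harmony: mowsormiuweth → mowsormuuwath.
Apply epenthesis: mowsormuuwath → mowsorimuuwath.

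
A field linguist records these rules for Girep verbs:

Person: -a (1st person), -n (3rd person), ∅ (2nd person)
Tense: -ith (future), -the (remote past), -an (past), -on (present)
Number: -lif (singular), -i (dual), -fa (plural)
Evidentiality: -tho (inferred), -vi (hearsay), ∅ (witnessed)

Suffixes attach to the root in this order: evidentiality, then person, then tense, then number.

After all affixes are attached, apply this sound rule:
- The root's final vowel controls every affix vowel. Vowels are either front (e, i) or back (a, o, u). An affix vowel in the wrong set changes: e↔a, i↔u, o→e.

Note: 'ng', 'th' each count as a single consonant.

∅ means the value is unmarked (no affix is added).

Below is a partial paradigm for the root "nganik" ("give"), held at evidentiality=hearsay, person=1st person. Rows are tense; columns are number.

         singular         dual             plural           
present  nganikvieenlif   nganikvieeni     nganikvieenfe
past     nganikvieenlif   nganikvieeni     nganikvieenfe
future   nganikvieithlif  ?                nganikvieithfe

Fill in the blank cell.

nganikvieithi

Attach evidentiality hearsay -vi → nganikvi.
Attach person 1st person -a → nganikvia.
Attach tense future -ith → nganikviaith.
Attach number dual -i → nganikviaithi.
Apply vowel harmony: nganikviaithi → nganikvieithi.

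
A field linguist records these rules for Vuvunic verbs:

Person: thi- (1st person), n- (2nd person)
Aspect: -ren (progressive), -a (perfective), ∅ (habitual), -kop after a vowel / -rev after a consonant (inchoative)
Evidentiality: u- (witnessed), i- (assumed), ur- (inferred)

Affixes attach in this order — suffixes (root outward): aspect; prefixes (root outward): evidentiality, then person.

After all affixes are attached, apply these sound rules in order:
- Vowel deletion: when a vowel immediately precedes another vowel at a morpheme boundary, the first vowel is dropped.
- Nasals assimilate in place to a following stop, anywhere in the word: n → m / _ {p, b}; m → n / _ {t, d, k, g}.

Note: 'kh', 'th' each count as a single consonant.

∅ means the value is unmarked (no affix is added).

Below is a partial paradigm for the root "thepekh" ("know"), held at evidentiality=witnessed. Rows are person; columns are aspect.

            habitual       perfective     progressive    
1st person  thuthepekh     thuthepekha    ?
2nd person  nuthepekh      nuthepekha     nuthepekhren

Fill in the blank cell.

Attach evidentiality witnessed u- → uthepekh.
Attach aspect progressive -ren → uthepekhren.
Attach person 1st person thi- → thiuthepekhren.
Apply vowel deletion: thiuthepekhren → thuthepekhren.
Nasal assimilation: no change.

thuthepekhren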